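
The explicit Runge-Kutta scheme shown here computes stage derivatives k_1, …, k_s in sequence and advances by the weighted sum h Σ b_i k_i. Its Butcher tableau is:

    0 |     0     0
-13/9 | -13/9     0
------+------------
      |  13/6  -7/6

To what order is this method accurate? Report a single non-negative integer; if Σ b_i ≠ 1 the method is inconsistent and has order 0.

b = (13/6, -7/6)
c = (0, -13/9)
Σ b_i: 13/6·1 + (-7/6)·1 = 1 ✓
b·c: (-7/6)·(-13/9) = 91/54 ≠ 1/2 ⇒ order 1.

1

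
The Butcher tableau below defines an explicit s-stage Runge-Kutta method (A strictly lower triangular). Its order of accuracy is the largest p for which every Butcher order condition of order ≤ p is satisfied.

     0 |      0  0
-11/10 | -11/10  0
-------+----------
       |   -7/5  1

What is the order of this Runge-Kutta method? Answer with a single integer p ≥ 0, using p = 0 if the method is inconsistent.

0

b = (-7/5, 1)
c = (0, -11/10)
Σ b_i: (-7/5)·1 + 1·1 = -2/5 ≠ 1 ⇒ order 0.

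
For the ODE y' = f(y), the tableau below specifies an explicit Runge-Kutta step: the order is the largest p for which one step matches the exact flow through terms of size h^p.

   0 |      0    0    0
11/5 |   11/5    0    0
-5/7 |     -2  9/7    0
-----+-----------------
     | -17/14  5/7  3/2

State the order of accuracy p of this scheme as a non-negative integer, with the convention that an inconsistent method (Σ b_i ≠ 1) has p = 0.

2

b = (-17/14, 5/7, 3/2)
c = (0, 11/5, -5/7)
Ac = (0, 0, 99/35)
Σ b_i: (-17/14)·1 + 5/7·1 + 3/2·1 = 1 ✓
b·c: 5/7·11/5 + 3/2·(-5/7) = 1/2 ✓
b·c²: 5/7·121/25 + 3/2·25/49 = 2069/490 ≠ 1/3 ⇒ order 2.
b·Ac: 3/2·99/35 = 297/70 ≠ 1/6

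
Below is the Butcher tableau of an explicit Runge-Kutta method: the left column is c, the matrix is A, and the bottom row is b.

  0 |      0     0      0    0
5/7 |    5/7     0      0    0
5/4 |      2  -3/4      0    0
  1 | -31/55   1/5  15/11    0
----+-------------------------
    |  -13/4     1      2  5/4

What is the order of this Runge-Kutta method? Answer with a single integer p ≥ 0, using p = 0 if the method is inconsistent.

1

b = (-13/4, 1, 2, 5/4)
c = (0, 5/7, 5/4, 1)
Ac = (0, 0, -15/28, 569/308)
Σ b_i: (-13/4)·1 + 1·1 + 2·1 + 5/4·1 = 1 ✓
b·c: 1·5/7 + 2·5/4 + 5/4·1 = 125/28 ≠ 1/2 ⇒ order 1.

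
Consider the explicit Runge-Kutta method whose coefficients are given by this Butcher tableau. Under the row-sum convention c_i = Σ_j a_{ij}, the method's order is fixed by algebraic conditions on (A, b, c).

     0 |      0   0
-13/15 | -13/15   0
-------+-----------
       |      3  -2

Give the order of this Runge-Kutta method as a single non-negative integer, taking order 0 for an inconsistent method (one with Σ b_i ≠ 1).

1

b = (3, -2)
c = (0, -13/15)
Σ b_i: 3·1 + (-2)·1 = 1 ✓
b·c: (-2)·(-13/15) = 26/15 ≠ 1/2 ⇒ order 1.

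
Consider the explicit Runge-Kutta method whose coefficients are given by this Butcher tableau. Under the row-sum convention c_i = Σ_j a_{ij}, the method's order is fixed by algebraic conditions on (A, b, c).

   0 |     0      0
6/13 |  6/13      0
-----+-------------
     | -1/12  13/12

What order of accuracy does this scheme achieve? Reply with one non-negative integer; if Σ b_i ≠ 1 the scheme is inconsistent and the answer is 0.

b = (-1/12, 13/12)
c = (0, 6/13)
Σ b_i: (-1/12)·1 + 13/12·1 = 1 ✓
b·c: 13/12·6/13 = 1/2 ✓; 2 stages ⇒ order 2.

2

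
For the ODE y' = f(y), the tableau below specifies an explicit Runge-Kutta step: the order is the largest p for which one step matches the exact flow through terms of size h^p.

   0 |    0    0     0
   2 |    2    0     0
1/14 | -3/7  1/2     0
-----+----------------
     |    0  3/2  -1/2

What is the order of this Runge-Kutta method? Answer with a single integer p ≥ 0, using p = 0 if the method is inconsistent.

1

b = (0, 3/2, -1/2)
c = (0, 2, 1/14)
Ac = (0, 0, 1)
Σ b_i: 3/2·1 + (-1/2)·1 = 1 ✓
b·c: 3/2·2 + (-1/2)·1/14 = 83/28 ≠ 1/2 ⇒ order 1.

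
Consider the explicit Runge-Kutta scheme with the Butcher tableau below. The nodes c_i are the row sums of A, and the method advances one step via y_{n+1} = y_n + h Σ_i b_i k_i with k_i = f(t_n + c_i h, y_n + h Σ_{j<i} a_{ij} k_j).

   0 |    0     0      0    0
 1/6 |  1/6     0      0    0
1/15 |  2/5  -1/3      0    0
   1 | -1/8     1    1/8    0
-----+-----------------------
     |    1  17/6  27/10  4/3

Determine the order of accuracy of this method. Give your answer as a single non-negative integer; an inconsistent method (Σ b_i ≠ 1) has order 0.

0

b = (1, 17/6, 27/10, 4/3)
c = (0, 1/6, 1/15, 1)
Ac = (0, 0, -1/18, 7/40)
Σ b_i: 1·1 + 17/6·1 + 27/10·1 + 4/3·1 = 118/15 ≠ 1 ⇒ order 0.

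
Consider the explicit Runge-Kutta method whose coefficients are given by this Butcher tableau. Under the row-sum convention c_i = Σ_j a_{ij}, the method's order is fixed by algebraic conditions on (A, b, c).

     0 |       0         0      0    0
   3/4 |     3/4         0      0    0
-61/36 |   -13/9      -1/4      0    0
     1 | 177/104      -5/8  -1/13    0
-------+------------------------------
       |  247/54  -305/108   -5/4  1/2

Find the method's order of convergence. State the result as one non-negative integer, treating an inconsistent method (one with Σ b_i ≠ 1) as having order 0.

b = (247/54, -305/108, -5/4, 1/2)
c = (0, 3/4, -61/36, 1)
Ac = (0, 0, -3/16, -1267/3744)
Σ b_i: 247/54·1 + (-305/108)·1 + (-5/4)·1 + 1/2·1 = 1 ✓
b·c: (-305/108)·3/4 + (-5/4)·(-61/36) + 1/2·1 = 1/2 ✓
b·c²: (-305/108)·9/16 + (-5/4)·3721/1296 + 1/2·1 = -3031/648 ≠ 1/3 ⇒ order 2.
b·Ac: (-5/4)·(-3/16) + 1/2·(-1267/3744) = 61/936 ≠ 1/6

2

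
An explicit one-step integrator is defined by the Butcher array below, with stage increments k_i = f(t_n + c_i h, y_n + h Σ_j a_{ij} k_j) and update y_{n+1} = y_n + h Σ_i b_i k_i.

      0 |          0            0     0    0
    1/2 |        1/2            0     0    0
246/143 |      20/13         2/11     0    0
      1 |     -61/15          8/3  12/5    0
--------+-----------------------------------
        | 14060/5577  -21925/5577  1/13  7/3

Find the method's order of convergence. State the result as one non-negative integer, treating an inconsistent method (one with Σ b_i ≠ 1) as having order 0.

2

b = (14060/5577, -21925/5577, 1/13, 7/3)
c = (0, 1/2, 246/143, 1)
Ac = (0, 0, 1/11, 11716/2145)
Σ b_i: 14060/5577·1 + (-21925/5577)·1 + 1/13·1 + 7/3·1 = 1 ✓
b·c: (-21925/5577)·1/2 + 1/13·246/143 + 7/3·1 = 1/2 ✓
b·c²: (-21925/5577)·1/4 + 1/13·60516/20449 + 7/3·1 = 5034353/3190044 ≠ 1/3 ⇒ order 2.
b·Ac: 1/13·1/11 + 7/3·11716/2145 = 82057/6435 ≠ 1/6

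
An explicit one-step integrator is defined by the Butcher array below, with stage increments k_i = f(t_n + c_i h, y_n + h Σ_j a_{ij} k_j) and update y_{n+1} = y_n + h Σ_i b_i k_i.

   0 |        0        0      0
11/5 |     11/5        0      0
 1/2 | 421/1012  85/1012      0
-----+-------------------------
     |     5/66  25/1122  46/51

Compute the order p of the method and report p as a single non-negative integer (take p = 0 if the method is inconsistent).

3

b = (5/66, 25/1122, 46/51)
c = (0, 11/5, 1/2)
Ac = (0, 0, 17/92)
Σ b_i: 5/66·1 + 25/1122·1 + 46/51·1 = 1 ✓
b·c: 25/1122·11/5 + 46/51·1/2 = 1/2 ✓
b·c²: 25/1122·121/25 + 46/51·1/4 = 1/3 ✓
b·Ac: 46/51·17/92 = 1/6 ✓; 3 stages ⇒ order 3.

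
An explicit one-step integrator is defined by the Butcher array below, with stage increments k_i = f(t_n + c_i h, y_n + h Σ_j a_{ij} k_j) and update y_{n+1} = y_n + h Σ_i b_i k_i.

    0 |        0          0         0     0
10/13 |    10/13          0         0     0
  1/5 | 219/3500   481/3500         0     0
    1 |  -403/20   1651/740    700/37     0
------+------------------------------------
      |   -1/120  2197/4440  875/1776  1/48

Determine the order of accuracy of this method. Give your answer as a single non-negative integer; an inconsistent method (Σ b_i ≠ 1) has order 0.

b = (-1/120, 2197/4440, 875/1776, 1/48)
c = (0, 10/13, 1/5, 1)
Ac = (0, 0, 37/350, 11/2)
Σ b_i: (-1/120)·1 + 2197/4440·1 + 875/1776·1 + 1/48·1 = 1 ✓
b·c: 2197/4440·10/13 + 875/1776·1/5 + 1/48·1 = 1/2 ✓
b·c²: 2197/4440·100/169 + 875/1776·1/25 + 1/48·1 = 1/3 ✓
b·Ac: 875/1776·37/350 + 1/48·11/2 = 1/6 ✓
b·c³: 2197/4440·1000/2197 + 875/1776·1/125 + 1/48·1 = 1/4 ✓
b·(c∘Ac): 875/1776·37/1750 + 1/48·11/2 = 1/8 ✓
b·Ac²: 875/1776·37/455 + 1/48·27/13 = 1/12 ✓
b·A²c: 1/48·2 = 1/24 ✓; 4 stages ⇒ order 4.

4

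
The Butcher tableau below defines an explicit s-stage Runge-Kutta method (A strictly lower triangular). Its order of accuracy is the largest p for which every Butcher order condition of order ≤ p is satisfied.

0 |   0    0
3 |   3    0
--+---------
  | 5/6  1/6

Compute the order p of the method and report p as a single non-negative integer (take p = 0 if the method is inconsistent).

b = (5/6, 1/6)
c = (0, 3)
Σ b_i: 5/6·1 + 1/6·1 = 1 ✓
b·c: 1/6·3 = 1/2 ✓; 2 stages ⇒ order 2.

2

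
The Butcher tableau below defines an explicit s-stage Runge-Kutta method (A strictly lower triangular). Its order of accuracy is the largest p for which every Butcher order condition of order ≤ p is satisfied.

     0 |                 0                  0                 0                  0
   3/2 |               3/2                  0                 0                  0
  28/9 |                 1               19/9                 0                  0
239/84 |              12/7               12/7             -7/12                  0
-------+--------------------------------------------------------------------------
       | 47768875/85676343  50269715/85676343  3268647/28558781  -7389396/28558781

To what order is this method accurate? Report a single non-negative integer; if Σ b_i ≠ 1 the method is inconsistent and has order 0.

b = (47768875/85676343, 50269715/85676343, 3268647/28558781, -7389396/28558781)
c = (0, 3/2, 28/9, 239/84)
Ac = (0, 0, 19/6, 143/189)
Σ b_i: 47768875/85676343·1 + 50269715/85676343·1 + 3268647/28558781·1 + (-7389396/28558781)·1 = 1 ✓
b·c: 50269715/85676343·3/2 + 3268647/28558781·28/9 + (-7389396/28558781)·239/84 = 1/2 ✓
b·c²: 50269715/85676343·9/4 + 3268647/28558781·784/81 + (-7389396/28558781)·57121/7056 = 1/3 ✓
b·Ac: 3268647/28558781·19/6 + (-7389396/28558781)·143/189 = 1/6 ✓
b·c³: 50269715/85676343·27/8 + 3268647/28558781·21952/729 + (-7389396/28558781)·13651919/592704 = -46029947725/86361753744 ≠ 1/4 ⇒ order 3.
b·(c∘Ac): 3268647/28558781·266/27 + (-7389396/28558781)·34177/15876 = 146652581/257029029 ≠ 1/8
b·Ac²: 3268647/28558781·19/4 + (-7389396/28558781)·(-3043/1701) = 3104494135/3084348348 ≠ 1/12
b·A²c: (-7389396/28558781)·(-133/72) = 27299713/57117562 ≠ 1/24

3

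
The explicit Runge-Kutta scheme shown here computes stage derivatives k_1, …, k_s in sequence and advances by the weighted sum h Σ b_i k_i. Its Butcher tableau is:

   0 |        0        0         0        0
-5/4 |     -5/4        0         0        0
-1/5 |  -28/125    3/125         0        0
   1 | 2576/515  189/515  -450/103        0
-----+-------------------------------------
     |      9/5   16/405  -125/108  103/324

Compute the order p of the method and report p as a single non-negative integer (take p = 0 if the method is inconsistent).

b = (9/5, 16/405, -125/108, 103/324)
c = (0, -5/4, -1/5, 1)
Ac = (0, 0, -3/100, 171/412)
Σ b_i: 9/5·1 + 16/405·1 + (-125/108)·1 + 103/324·1 = 1 ✓
b·c: 16/405·(-5/4) + (-125/108)·(-1/5) + 103/324·1 = 1/2 ✓
b·c²: 16/405·25/16 + (-125/108)·1/25 + 103/324·1 = 1/3 ✓
b·Ac: (-125/108)·(-3/100) + 103/324·171/412 = 1/6 ✓
b·c³: 16/405·(-125/64) + (-125/108)·(-1/125) + 103/324·1 = 1/4 ✓
b·(c∘Ac): (-125/108)·3/500 + 103/324·171/412 = 1/8 ✓
b·Ac²: (-125/108)·3/80 + 103/324·657/1648 = 1/12 ✓
b·A²c: 103/324·27/206 = 1/24 ✓; 4 stages ⇒ order 4.

4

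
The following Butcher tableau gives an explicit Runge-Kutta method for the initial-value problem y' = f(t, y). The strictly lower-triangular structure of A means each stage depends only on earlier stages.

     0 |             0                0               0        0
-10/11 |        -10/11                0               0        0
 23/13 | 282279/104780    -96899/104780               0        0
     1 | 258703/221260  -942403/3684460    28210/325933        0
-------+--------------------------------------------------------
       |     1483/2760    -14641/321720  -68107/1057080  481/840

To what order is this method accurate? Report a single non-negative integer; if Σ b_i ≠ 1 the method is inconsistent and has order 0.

4

b = (1483/2760, -14641/321720, -68107/1057080, 481/840)
c = (0, -10/11, 23/13, 1)
Ac = (0, 0, 8809/10478, 371/962)
Σ b_i: 1483/2760·1 + (-14641/321720)·1 + (-68107/1057080)·1 + 481/840·1 = 1 ✓
b·c: (-14641/321720)·(-10/11) + (-68107/1057080)·23/13 + 481/840·1 = 1/2 ✓
b·c²: (-14641/321720)·100/121 + (-68107/1057080)·529/169 + 481/840·1 = 1/3 ✓
b·Ac: (-68107/1057080)·8809/10478 + 481/840·371/962 = 1/6 ✓
b·c³: (-14641/321720)·(-1000/1331) + (-68107/1057080)·12167/2197 + 481/840·1 = 1/4 ✓
b·(c∘Ac): (-68107/1057080)·202607/136214 + 481/840·371/962 = 1/8 ✓
b·Ac²: (-68107/1057080)·(-44045/57629) + 481/840·315/5291 = 1/12 ✓
b·A²c: 481/840·35/481 = 1/24 ✓; 4 stages ⇒ order 4.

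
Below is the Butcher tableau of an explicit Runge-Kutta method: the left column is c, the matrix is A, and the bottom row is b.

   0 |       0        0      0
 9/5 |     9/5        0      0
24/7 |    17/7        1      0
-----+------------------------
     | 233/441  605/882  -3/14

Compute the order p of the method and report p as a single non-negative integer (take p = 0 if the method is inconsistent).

2

b = (233/441, 605/882, -3/14)
c = (0, 9/5, 24/7)
Ac = (0, 0, 9/5)
Σ b_i: 233/441·1 + 605/882·1 + (-3/14)·1 = 1 ✓
b·c: 605/882·9/5 + (-3/14)·24/7 = 1/2 ✓
b·c²: 605/882·81/25 + (-3/14)·576/49 = -1017/3430 ≠ 1/3 ⇒ order 2.
b·Ac: (-3/14)·9/5 = -27/70 ≠ 1/6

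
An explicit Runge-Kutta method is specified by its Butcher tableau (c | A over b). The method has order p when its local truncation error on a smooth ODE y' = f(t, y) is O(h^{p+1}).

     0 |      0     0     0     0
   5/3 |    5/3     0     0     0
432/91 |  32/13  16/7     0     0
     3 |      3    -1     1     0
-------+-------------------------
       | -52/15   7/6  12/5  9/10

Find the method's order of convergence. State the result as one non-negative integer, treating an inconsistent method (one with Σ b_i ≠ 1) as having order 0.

1

b = (-52/15, 7/6, 12/5, 9/10)
c = (0, 5/3, 432/91, 3)
Ac = (0, 0, 80/21, 841/273)
Σ b_i: (-52/15)·1 + 7/6·1 + 12/5·1 + 9/10·1 = 1 ✓
b·c: 7/6·5/3 + 12/5·432/91 + 9/10·3 = 13135/819 ≠ 1/2 ⇒ order 1.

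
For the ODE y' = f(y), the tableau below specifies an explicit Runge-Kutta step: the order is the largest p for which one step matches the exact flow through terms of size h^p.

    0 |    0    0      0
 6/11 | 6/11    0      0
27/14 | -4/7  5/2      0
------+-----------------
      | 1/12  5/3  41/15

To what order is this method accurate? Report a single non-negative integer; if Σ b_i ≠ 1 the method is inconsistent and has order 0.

0

b = (1/12, 5/3, 41/15)
c = (0, 6/11, 27/14)
Ac = (0, 0, 15/11)
Σ b_i: 1/12·1 + 5/3·1 + 41/15·1 = 269/60 ≠ 1 ⇒ order 0.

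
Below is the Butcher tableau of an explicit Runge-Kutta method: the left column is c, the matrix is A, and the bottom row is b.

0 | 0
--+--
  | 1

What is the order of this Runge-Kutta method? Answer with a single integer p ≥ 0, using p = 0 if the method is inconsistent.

1

b = (1)
c = (0)
Σ b_i: 1·1 = 1 ✓; 1 stage ⇒ order 1.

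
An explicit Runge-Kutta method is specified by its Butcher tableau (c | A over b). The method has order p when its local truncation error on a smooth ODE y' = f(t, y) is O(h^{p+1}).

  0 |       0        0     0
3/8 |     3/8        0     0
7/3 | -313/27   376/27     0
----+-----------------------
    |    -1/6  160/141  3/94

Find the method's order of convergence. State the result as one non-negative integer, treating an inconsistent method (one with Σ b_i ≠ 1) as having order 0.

3

b = (-1/6, 160/141, 3/94)
c = (0, 3/8, 7/3)
Ac = (0, 0, 47/9)
Σ b_i: (-1/6)·1 + 160/141·1 + 3/94·1 = 1 ✓
b·c: 160/141·3/8 + 3/94·7/3 = 1/2 ✓
b·c²: 160/141·9/64 + 3/94·49/9 = 1/3 ✓
b·Ac: 3/94·47/9 = 1/6 ✓; 3 stages ⇒ order 3.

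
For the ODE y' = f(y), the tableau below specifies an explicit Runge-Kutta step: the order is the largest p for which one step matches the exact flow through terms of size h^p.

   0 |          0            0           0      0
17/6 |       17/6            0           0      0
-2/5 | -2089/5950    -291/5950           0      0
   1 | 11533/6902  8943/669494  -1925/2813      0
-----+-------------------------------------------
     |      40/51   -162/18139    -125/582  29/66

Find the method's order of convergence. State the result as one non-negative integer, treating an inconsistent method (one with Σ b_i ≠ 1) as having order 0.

b = (40/51, -162/18139, -125/582, 29/66)
c = (0, 17/6, -2/5, 1)
Ac = (0, 0, -97/700, 253/812)
Σ b_i: 40/51·1 + (-162/18139)·1 + (-125/582)·1 + 29/66·1 = 1 ✓
b·c: (-162/18139)·17/6 + (-125/582)·(-2/5) + 29/66·1 = 1/2 ✓
b·c²: (-162/18139)·289/36 + (-125/582)·4/25 + 29/66·1 = 1/3 ✓
b·Ac: (-125/582)·(-97/700) + 29/66·253/812 = 1/6 ✓
b·c³: (-162/18139)·4913/216 + (-125/582)·(-8/125) + 29/66·1 = 1/4 ✓
b·(c∘Ac): (-125/582)·97/1750 + 29/66·253/812 = 1/8 ✓
b·Ac²: (-125/582)·(-1649/4200) + 29/66·(-11/4872) = 1/12 ✓
b·A²c: 29/66·11/116 = 1/24 ✓; 4 stages ⇒ order 4.

4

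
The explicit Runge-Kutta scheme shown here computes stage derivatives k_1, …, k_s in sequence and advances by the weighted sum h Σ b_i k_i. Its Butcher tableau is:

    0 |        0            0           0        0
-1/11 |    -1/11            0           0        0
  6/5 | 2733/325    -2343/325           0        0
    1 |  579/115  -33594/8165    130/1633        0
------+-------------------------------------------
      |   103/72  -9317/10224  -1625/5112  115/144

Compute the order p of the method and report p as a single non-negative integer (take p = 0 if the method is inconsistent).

4

b = (103/72, -9317/10224, -1625/5112, 115/144)
c = (0, -1/11, 6/5, 1)
Ac = (0, 0, 213/325, 54/115)
Σ b_i: 103/72·1 + (-9317/10224)·1 + (-1625/5112)·1 + 115/144·1 = 1 ✓
b·c: (-9317/10224)·(-1/11) + (-1625/5112)·6/5 + 115/144·1 = 1/2 ✓
b·c²: (-9317/10224)·1/121 + (-1625/5112)·36/25 + 115/144·1 = 1/3 ✓
b·Ac: (-1625/5112)·213/325 + 115/144·54/115 = 1/6 ✓
b·c³: (-9317/10224)·(-1/1331) + (-1625/5112)·216/125 + 115/144·1 = 1/4 ✓
b·(c∘Ac): (-1625/5112)·1278/1625 + 115/144·54/115 = 1/8 ✓
b·Ac²: (-1625/5112)·(-213/3575) + 115/144·102/1265 = 1/12 ✓
b·A²c: 115/144·6/115 = 1/24 ✓; 4 stages ⇒ order 4.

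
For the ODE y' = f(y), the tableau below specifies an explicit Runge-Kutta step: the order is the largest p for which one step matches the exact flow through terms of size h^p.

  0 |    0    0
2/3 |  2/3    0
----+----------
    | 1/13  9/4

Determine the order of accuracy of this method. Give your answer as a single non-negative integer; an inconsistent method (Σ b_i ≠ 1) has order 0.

b = (1/13, 9/4)
c = (0, 2/3)
Σ b_i: 1/13·1 + 9/4·1 = 121/52 ≠ 1 ⇒ order 0.

0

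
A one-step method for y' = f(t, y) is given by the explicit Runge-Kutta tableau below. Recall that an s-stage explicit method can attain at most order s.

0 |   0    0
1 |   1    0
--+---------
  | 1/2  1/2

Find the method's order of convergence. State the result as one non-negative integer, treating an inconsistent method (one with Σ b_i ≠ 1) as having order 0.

2

b = (1/2, 1/2)
c = (0, 1)
Σ b_i: 1/2·1 + 1/2·1 = 1 ✓
b·c: 1/2·1 = 1/2 ✓; 2 stages ⇒ order 2.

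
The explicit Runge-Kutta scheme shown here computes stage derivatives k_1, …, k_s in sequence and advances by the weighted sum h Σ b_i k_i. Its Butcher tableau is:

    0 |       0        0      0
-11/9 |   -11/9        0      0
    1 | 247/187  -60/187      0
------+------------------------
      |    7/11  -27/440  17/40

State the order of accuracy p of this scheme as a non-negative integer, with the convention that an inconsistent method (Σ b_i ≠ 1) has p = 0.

3

b = (7/11, -27/440, 17/40)
c = (0, -11/9, 1)
Ac = (0, 0, 20/51)
Σ b_i: 7/11·1 + (-27/440)·1 + 17/40·1 = 1 ✓
b·c: (-27/440)·(-11/9) + 17/40·1 = 1/2 ✓
b·c²: (-27/440)·121/81 + 17/40·1 = 1/3 ✓
b·Ac: 17/40·20/51 = 1/6 ✓; 3 stages ⇒ order 3.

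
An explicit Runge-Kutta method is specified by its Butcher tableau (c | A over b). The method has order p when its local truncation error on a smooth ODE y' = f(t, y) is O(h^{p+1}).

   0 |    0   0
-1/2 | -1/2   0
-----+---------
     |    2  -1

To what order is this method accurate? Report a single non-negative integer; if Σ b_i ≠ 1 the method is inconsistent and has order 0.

2

b = (2, -1)
c = (0, -1/2)
Σ b_i: 2·1 + (-1)·1 = 1 ✓
b·c: (-1)·(-1/2) = 1/2 ✓; 2 stages ⇒ order 2.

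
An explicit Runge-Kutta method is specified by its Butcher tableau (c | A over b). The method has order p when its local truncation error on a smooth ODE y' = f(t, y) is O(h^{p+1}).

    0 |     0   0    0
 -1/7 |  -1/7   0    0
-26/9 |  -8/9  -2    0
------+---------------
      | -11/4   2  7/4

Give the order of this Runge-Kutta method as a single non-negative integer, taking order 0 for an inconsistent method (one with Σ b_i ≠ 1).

b = (-11/4, 2, 7/4)
c = (0, -1/7, -26/9)
Ac = (0, 0, 2/7)
Σ b_i: (-11/4)·1 + 2·1 + 7/4·1 = 1 ✓
b·c: 2·(-1/7) + 7/4·(-26/9) = -673/126 ≠ 1/2 ⇒ order 1.

1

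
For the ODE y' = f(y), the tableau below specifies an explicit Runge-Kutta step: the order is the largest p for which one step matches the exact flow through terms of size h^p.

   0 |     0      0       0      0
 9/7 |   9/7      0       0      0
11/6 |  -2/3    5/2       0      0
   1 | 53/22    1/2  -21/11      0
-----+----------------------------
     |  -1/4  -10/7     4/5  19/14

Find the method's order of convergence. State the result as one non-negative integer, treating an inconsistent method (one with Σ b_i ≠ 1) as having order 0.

b = (-1/4, -10/7, 4/5, 19/14)
c = (0, 9/7, 11/6, 1)
Ac = (0, 0, 45/14, -20/7)
Σ b_i: (-1/4)·1 + (-10/7)·1 + 4/5·1 + 19/14·1 = 67/140 ≠ 1 ⇒ order 0.

0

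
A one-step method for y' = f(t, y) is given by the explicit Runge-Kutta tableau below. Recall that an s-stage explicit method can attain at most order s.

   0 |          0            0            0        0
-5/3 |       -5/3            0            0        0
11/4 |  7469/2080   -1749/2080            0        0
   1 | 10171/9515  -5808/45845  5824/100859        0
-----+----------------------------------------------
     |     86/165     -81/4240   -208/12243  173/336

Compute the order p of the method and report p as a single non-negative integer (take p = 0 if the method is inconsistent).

4

b = (86/165, -81/4240, -208/12243, 173/336)
c = (0, -5/3, 11/4, 1)
Ac = (0, 0, 583/416, 64/173)
Σ b_i: 86/165·1 + (-81/4240)·1 + (-208/12243)·1 + 173/336·1 = 1 ✓
b·c: (-81/4240)·(-5/3) + (-208/12243)·11/4 + 173/336·1 = 1/2 ✓
b·c²: (-81/4240)·25/9 + (-208/12243)·121/16 + 173/336·1 = 1/3 ✓
b·Ac: (-208/12243)·583/416 + 173/336·64/173 = 1/6 ✓
b·c³: (-81/4240)·(-125/27) + (-208/12243)·1331/64 + 173/336·1 = 1/4 ✓
b·(c∘Ac): (-208/12243)·6413/1664 + 173/336·64/173 = 1/8 ✓
b·Ac²: (-208/12243)·(-2915/1248) + 173/336·44/519 = 1/12 ✓
b·A²c: 173/336·14/173 = 1/24 ✓; 4 stages ⇒ order 4.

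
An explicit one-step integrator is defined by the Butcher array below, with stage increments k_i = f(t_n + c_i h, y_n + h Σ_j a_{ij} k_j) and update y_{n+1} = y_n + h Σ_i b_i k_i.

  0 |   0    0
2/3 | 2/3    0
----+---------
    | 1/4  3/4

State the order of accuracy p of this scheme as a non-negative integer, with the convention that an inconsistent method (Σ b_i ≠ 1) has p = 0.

2

b = (1/4, 3/4)
c = (0, 2/3)
Σ b_i: 1/4·1 + 3/4·1 = 1 ✓
b·c: 3/4·2/3 = 1/2 ✓; 2 stages ⇒ order 2.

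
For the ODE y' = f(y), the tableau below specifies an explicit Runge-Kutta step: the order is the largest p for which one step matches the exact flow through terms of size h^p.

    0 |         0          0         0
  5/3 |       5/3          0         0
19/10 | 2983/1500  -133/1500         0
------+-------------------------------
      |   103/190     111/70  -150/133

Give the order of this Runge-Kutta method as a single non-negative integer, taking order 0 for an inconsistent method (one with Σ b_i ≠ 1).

3

b = (103/190, 111/70, -150/133)
c = (0, 5/3, 19/10)
Ac = (0, 0, -133/900)
Σ b_i: 103/190·1 + 111/70·1 + (-150/133)·1 = 1 ✓
b·c: 111/70·5/3 + (-150/133)·19/10 = 1/2 ✓
b·c²: 111/70·25/9 + (-150/133)·361/100 = 1/3 ✓
b·Ac: (-150/133)·(-133/900) = 1/6 ✓; 3 stages ⇒ order 3.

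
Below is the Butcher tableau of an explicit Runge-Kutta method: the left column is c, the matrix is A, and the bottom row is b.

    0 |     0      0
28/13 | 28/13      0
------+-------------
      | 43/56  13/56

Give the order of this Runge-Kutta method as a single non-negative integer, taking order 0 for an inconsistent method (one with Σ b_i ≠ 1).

2

b = (43/56, 13/56)
c = (0, 28/13)
Σ b_i: 43/56·1 + 13/56·1 = 1 ✓
b·c: 13/56·28/13 = 1/2 ✓; 2 stages ⇒ order 2.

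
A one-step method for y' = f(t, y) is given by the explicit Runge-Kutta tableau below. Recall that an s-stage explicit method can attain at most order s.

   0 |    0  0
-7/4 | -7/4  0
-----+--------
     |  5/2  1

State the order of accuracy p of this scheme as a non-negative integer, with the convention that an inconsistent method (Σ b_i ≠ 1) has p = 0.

0

b = (5/2, 1)
c = (0, -7/4)
Σ b_i: 5/2·1 + 1·1 = 7/2 ≠ 1 ⇒ order 0.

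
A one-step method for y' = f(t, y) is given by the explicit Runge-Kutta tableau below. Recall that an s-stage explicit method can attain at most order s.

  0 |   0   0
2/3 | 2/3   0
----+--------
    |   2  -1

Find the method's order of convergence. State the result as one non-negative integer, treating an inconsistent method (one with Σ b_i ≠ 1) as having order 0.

1

b = (2, -1)
c = (0, 2/3)
Σ b_i: 2·1 + (-1)·1 = 1 ✓
b·c: (-1)·2/3 = -2/3 ≠ 1/2 ⇒ order 1.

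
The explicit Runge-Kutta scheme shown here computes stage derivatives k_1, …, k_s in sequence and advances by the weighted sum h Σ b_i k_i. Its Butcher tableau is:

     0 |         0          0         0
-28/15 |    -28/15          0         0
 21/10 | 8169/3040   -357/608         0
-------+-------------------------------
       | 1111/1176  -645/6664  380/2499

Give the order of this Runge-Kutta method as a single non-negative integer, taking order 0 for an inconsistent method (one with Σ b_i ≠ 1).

b = (1111/1176, -645/6664, 380/2499)
c = (0, -28/15, 21/10)
Ac = (0, 0, 833/760)
Σ b_i: 1111/1176·1 + (-645/6664)·1 + 380/2499·1 = 1 ✓
b·c: (-645/6664)·(-28/15) + 380/2499·21/10 = 1/2 ✓
b·c²: (-645/6664)·784/225 + 380/2499·441/100 = 1/3 ✓
b·Ac: 380/2499·833/760 = 1/6 ✓; 3 stages ⇒ order 3.

3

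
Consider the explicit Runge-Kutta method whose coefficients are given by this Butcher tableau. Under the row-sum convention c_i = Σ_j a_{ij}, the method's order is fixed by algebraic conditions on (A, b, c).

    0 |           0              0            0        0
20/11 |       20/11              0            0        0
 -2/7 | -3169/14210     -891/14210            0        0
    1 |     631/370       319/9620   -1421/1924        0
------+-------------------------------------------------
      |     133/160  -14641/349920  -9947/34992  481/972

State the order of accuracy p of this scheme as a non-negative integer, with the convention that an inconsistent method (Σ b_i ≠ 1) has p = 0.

b = (133/160, -14641/349920, -9947/34992, 481/972)
c = (0, 20/11, -2/7, 1)
Ac = (0, 0, -162/1421, 261/962)
Σ b_i: 133/160·1 + (-14641/349920)·1 + (-9947/34992)·1 + 481/972·1 = 1 ✓
b·c: (-14641/349920)·20/11 + (-9947/34992)·(-2/7) + 481/972·1 = 1/2 ✓
b·c²: (-14641/349920)·400/121 + (-9947/34992)·4/49 + 481/972·1 = 1/3 ✓
b·Ac: (-9947/34992)·(-162/1421) + 481/972·261/962 = 1/6 ✓
b·c³: (-14641/349920)·8000/1331 + (-9947/34992)·(-8/343) + 481/972·1 = 1/4 ✓
b·(c∘Ac): (-9947/34992)·324/9947 + 481/972·261/962 = 1/8 ✓
b·Ac²: (-9947/34992)·(-3240/15631) + 481/972·261/5291 = 1/12 ✓
b·A²c: 481/972·81/962 = 1/24 ✓; 4 stages ⇒ order 4.

4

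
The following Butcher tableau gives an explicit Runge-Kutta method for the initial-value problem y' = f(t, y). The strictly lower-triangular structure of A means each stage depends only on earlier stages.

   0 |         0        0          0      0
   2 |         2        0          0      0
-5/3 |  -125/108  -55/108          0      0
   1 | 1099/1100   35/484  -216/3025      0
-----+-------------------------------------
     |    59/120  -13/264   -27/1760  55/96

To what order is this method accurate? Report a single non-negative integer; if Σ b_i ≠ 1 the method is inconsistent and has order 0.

b = (59/120, -13/264, -27/1760, 55/96)
c = (0, 2, -5/3, 1)
Ac = (0, 0, -55/54, 29/110)
Σ b_i: 59/120·1 + (-13/264)·1 + (-27/1760)·1 + 55/96·1 = 1 ✓
b·c: (-13/264)·2 + (-27/1760)·(-5/3) + 55/96·1 = 1/2 ✓
b·c²: (-13/264)·4 + (-27/1760)·25/9 + 55/96·1 = 1/3 ✓
b·Ac: (-27/1760)·(-55/54) + 55/96·29/110 = 1/6 ✓
b·c³: (-13/264)·8 + (-27/1760)·(-125/27) + 55/96·1 = 1/4 ✓
b·(c∘Ac): (-27/1760)·275/162 + 55/96·29/110 = 1/8 ✓
b·Ac²: (-27/1760)·(-55/27) + 55/96·1/11 = 1/12 ✓
b·A²c: 55/96·4/55 = 1/24 ✓; 4 stages ⇒ order 4.

4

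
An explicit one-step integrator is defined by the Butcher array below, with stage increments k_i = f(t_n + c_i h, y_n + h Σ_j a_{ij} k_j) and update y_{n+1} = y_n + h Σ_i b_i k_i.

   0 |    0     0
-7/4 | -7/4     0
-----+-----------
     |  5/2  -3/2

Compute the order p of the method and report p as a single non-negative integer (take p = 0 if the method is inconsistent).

b = (5/2, -3/2)
c = (0, -7/4)
Σ b_i: 5/2·1 + (-3/2)·1 = 1 ✓
b·c: (-3/2)·(-7/4) = 21/8 ≠ 1/2 ⇒ order 1.

1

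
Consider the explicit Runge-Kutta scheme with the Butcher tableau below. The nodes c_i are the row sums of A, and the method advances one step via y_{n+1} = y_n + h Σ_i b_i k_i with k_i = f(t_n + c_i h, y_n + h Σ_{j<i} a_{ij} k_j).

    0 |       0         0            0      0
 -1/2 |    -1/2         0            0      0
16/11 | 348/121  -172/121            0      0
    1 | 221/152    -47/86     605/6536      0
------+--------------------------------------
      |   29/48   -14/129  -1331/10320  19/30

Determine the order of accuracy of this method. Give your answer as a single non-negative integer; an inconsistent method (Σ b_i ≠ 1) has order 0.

4

b = (29/48, -14/129, -1331/10320, 19/30)
c = (0, -1/2, 16/11, 1)
Ac = (0, 0, 86/121, 31/76)
Σ b_i: 29/48·1 + (-14/129)·1 + (-1331/10320)·1 + 19/30·1 = 1 ✓
b·c: (-14/129)·(-1/2) + (-1331/10320)·16/11 + 19/30·1 = 1/2 ✓
b·c²: (-14/129)·1/4 + (-1331/10320)·256/121 + 19/30·1 = 1/3 ✓
b·Ac: (-1331/10320)·86/121 + 19/30·31/76 = 1/6 ✓
b·c³: (-14/129)·(-1/8) + (-1331/10320)·4096/1331 + 19/30·1 = 1/4 ✓
b·(c∘Ac): (-1331/10320)·1376/1331 + 19/30·31/76 = 1/8 ✓
b·Ac²: (-1331/10320)·(-43/121) + 19/30·9/152 = 1/12 ✓
b·A²c: 19/30·5/76 = 1/24 ✓; 4 stages ⇒ order 4.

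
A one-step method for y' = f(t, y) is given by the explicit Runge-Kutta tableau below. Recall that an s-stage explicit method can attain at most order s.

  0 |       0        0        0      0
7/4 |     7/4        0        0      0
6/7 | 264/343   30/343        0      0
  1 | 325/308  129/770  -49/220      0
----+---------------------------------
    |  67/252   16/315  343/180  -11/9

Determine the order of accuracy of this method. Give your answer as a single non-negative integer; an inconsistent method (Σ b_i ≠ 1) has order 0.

b = (67/252, 16/315, 343/180, -11/9)
c = (0, 7/4, 6/7, 1)
Ac = (0, 0, 15/98, 9/88)
Σ b_i: 67/252·1 + 16/315·1 + 343/180·1 + (-11/9)·1 = 1 ✓
b·c: 16/315·7/4 + 343/180·6/7 + (-11/9)·1 = 1/2 ✓
b·c²: 16/315·49/16 + 343/180·36/49 + (-11/9)·1 = 1/3 ✓
b·Ac: 343/180·15/98 + (-11/9)·9/88 = 1/6 ✓
b·c³: 16/315·343/64 + 343/180·216/343 + (-11/9)·1 = 1/4 ✓
b·(c∘Ac): 343/180·45/343 + (-11/9)·9/88 = 1/8 ✓
b·Ac²: 343/180·15/56 + (-11/9)·123/352 = 1/12 ✓
b·A²c: (-11/9)·(-3/88) = 1/24 ✓; 4 stages ⇒ order 4.

4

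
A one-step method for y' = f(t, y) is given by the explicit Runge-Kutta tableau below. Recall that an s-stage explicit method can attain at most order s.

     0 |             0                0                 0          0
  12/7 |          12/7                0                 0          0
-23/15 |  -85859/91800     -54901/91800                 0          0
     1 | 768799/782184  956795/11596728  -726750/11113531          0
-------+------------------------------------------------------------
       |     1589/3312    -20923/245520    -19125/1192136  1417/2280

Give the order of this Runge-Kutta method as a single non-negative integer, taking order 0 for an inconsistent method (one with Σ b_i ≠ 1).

b = (1589/3312, -20923/245520, -19125/1192136, 1417/2280)
c = (0, 12/7, -23/15, 1)
Ac = (0, 0, -7843/7650, 685/2834)
Σ b_i: 1589/3312·1 + (-20923/245520)·1 + (-19125/1192136)·1 + 1417/2280·1 = 1 ✓
b·c: (-20923/245520)·12/7 + (-19125/1192136)·(-23/15) + 1417/2280·1 = 1/2 ✓
b·c²: (-20923/245520)·144/49 + (-19125/1192136)·529/225 + 1417/2280·1 = 1/3 ✓
b·Ac: (-19125/1192136)·(-7843/7650) + 1417/2280·685/2834 = 1/6 ✓
b·c³: (-20923/245520)·1728/343 + (-19125/1192136)·(-12167/3375) + 1417/2280·1 = 1/4 ✓
b·(c∘Ac): (-19125/1192136)·180389/114750 + 1417/2280·685/2834 = 1/8 ✓
b·Ac²: (-19125/1192136)·(-15686/8925) + 1417/2280·880/9919 = 1/12 ✓
b·A²c: 1417/2280·95/1417 = 1/24 ✓; 4 stages ⇒ order 4.

4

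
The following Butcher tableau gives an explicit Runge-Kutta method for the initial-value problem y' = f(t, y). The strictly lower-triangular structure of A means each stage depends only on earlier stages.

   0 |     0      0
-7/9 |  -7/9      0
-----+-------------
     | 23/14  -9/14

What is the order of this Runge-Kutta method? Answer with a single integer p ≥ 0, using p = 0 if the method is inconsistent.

2

b = (23/14, -9/14)
c = (0, -7/9)
Σ b_i: 23/14·1 + (-9/14)·1 = 1 ✓
b·c: (-9/14)·(-7/9) = 1/2 ✓; 2 stages ⇒ order 2.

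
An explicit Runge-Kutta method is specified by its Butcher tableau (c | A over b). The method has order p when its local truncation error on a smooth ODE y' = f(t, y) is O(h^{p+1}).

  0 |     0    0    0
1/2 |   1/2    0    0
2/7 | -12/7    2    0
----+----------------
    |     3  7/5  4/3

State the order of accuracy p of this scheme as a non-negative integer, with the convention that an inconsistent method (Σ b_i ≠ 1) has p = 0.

0

b = (3, 7/5, 4/3)
c = (0, 1/2, 2/7)
Ac = (0, 0, 1)
Σ b_i: 3·1 + 7/5·1 + 4/3·1 = 86/15 ≠ 1 ⇒ order 0.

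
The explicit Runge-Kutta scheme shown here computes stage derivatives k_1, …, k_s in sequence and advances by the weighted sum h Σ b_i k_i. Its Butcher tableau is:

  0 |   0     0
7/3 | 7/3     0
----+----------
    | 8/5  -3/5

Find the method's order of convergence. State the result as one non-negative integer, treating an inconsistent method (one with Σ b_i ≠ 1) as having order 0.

1

b = (8/5, -3/5)
c = (0, 7/3)
Σ b_i: 8/5·1 + (-3/5)·1 = 1 ✓
b·c: (-3/5)·7/3 = -7/5 ≠ 1/2 ⇒ order 1.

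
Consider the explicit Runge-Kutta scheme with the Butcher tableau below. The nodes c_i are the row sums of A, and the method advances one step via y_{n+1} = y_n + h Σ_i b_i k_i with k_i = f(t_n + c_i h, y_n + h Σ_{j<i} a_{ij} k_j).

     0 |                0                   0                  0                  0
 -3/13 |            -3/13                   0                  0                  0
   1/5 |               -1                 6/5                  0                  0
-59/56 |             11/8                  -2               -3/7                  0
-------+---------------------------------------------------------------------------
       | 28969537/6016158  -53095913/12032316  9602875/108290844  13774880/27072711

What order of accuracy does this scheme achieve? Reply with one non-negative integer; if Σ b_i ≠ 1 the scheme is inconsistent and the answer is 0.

b = (28969537/6016158, -53095913/12032316, 9602875/108290844, 13774880/27072711)
c = (0, -3/13, 1/5, -59/56)
Ac = (0, 0, -18/65, 171/455)
Σ b_i: 28969537/6016158·1 + (-53095913/12032316)·1 + 9602875/108290844·1 + 13774880/27072711·1 = 1 ✓
b·c: (-53095913/12032316)·(-3/13) + 9602875/108290844·1/5 + 13774880/27072711·(-59/56) = 1/2 ✓
b·c²: (-53095913/12032316)·9/169 + 9602875/108290844·1/25 + 13774880/27072711·3481/3136 = 1/3 ✓
b·Ac: 9602875/108290844·(-18/65) + 13774880/27072711·171/455 = 1/6 ✓
b·c³: (-53095913/12032316)·(-27/2197) + 9602875/108290844·1/125 + 13774880/27072711·(-205379/175616) = -37547945/69520048 ≠ 1/4 ⇒ order 3.
b·(c∘Ac): 9602875/108290844·(-18/325) + 13774880/27072711·(-10089/25480) = -413869/2005386 ≠ 1/8
b·Ac²: 9602875/108290844·54/845 + 13774880/27072711·(-3657/29575) = -67160993/1173150810 ≠ 1/12
b·A²c: 13774880/27072711·54/455 = 787136/13035009 ≠ 1/24

3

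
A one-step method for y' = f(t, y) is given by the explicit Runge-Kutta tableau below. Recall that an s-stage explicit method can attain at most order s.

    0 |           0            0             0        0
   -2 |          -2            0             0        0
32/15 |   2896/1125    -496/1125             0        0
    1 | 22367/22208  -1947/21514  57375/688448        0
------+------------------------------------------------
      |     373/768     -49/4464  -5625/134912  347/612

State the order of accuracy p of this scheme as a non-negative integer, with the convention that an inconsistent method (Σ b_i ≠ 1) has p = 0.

b = (373/768, -49/4464, -5625/134912, 347/612)
c = (0, -2, 32/15, 1)
Ac = (0, 0, 992/1125, 249/694)
Σ b_i: 373/768·1 + (-49/4464)·1 + (-5625/134912)·1 + 347/612·1 = 1 ✓
b·c: (-49/4464)·(-2) + (-5625/134912)·32/15 + 347/612·1 = 1/2 ✓
b·c²: (-49/4464)·4 + (-5625/134912)·1024/225 + 347/612·1 = 1/3 ✓
b·Ac: (-5625/134912)·992/1125 + 347/612·249/694 = 1/6 ✓
b·c³: (-49/4464)·(-8) + (-5625/134912)·32768/3375 + 347/612·1 = 1/4 ✓
b·(c∘Ac): (-5625/134912)·31744/16875 + 347/612·249/694 = 1/8 ✓
b·Ac²: (-5625/134912)·(-1984/1125) + 347/612·6/347 = 1/12 ✓
b·A²c: 347/612·51/694 = 1/24 ✓; 4 stages ⇒ order 4.

4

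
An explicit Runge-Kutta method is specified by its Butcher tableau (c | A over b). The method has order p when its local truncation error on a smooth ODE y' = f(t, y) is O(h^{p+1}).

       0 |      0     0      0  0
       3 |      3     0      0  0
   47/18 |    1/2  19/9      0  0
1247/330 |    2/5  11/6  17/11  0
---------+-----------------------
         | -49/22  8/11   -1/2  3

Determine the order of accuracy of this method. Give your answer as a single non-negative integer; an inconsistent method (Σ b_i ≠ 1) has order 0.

1

b = (-49/22, 8/11, -1/2, 3)
c = (0, 3, 47/18, 1247/330)
Ac = (0, 0, 19/3, 944/99)
Σ b_i: (-49/22)·1 + 8/11·1 + (-1/2)·1 + 3·1 = 1 ✓
b·c: 8/11·3 + (-1/2)·47/18 + 3·1247/330 = 24181/1980 ≠ 1/2 ⇒ order 1.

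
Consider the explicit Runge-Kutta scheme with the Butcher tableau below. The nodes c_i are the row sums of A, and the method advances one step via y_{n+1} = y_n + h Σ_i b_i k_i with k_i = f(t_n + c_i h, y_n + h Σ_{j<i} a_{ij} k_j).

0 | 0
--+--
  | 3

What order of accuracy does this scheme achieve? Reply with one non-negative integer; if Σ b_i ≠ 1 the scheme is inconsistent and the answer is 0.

0

b = (3)
c = (0)
Σ b_i: 3·1 = 3 ≠ 1 ⇒ order 0.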